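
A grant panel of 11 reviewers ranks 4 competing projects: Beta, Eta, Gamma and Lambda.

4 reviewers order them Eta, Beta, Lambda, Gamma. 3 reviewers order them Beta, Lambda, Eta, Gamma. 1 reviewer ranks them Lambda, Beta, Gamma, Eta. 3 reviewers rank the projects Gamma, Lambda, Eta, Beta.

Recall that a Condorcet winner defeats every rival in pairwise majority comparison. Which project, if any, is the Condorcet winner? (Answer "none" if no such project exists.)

Head-to-head results (11 reviewers):
Beta–Eta: Eta 7–4.
Beta–Gamma: Beta 8–3.
Beta–Lambda: Beta 7–4.
Eta vs Gamma: Eta wins 7–4.
Eta vs Lambda: Lambda, 7–4.
Gamma vs Lambda: Lambda, 8–3.
No project is unbeaten: Beta loses to Eta; Eta loses to Lambda; Gamma loses to Beta; Lambda loses to Beta. In particular Beta → Lambda → Eta → Beta is a majority cycle — no Condorcet winner exists.

none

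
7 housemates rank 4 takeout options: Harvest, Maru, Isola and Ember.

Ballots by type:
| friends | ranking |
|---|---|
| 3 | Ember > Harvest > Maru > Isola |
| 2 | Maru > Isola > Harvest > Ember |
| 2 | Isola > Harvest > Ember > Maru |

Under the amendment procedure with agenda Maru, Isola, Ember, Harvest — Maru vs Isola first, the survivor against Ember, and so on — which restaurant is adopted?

Round 1: Maru vs Isola — 5–2, Maru advances.
Round 2: Maru vs Ember — 2–5, Ember advances.
Round 3: Ember vs Harvest — 3–4, Harvest advances.
Harvest survives the agenda.

Harvest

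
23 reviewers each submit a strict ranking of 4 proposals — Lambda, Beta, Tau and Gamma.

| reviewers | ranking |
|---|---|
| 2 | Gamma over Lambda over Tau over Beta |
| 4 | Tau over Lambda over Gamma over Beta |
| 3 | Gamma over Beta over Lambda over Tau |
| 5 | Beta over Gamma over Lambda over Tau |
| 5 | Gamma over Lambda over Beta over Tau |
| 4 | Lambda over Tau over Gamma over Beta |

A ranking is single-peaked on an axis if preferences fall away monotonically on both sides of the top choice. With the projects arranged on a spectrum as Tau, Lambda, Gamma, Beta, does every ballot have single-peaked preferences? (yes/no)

yes

Axis positions: Tau=1, Lambda=2, Gamma=3, Beta=4.
Type 1 (peak Gamma at position 3): ranking walks positions 3-2-1-4, expanding outward from the peak — single-peaked.
Type 2 (peak Tau at position 1): ranking walks positions 1-2-3-4, expanding outward from the peak — single-peaked.
Type 3 (peak Gamma at position 3): ranking walks positions 3-4-2-1, expanding outward from the peak — single-peaked.
Type 4 (peak Beta at position 4): ranking walks positions 4-3-2-1, expanding outward from the peak — single-peaked.
Type 5 (peak Gamma at position 3): ranking walks positions 3-2-4-1, expanding outward from the peak — single-peaked.
Type 6 (peak Lambda at position 2): ranking walks positions 2-1-3-4, expanding outward from the peak — single-peaked.
Every ranking is single-peaked on this axis.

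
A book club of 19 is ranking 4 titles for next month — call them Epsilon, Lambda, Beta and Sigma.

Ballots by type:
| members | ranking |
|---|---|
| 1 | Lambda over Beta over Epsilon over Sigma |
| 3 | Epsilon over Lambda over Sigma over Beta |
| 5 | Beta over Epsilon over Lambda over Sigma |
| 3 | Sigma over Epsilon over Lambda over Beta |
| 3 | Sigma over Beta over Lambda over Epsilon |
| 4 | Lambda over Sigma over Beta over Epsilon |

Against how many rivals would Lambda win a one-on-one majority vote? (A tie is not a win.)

2

Lambda against each rival (19 members):
Lambda vs Epsilon: Epsilon, 11–8.
Lambda vs Beta: Lambda, 11–8.
Lambda–Sigma: Lambda 13–6.
Lambda beats Beta, Sigma; loses to Epsilon — 2 pairwise wins.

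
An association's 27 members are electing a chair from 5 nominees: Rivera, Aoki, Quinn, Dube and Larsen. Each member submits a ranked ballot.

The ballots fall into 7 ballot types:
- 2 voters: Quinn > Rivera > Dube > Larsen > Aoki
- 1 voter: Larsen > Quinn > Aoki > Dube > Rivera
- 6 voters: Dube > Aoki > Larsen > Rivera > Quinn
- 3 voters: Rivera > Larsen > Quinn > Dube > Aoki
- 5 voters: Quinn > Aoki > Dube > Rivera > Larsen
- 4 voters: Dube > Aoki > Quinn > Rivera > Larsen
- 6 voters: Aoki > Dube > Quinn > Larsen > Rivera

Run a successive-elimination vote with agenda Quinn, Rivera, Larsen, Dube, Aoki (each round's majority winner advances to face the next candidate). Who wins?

Dube

Round 1: Quinn vs Rivera — 18–9, Quinn advances.
Round 2: Quinn vs Larsen — 17–10, Quinn advances.
Round 3: Quinn vs Dube — 11–16, Dube advances.
Round 4: Dube vs Aoki — 15–12, Dube advances.
Dube survives the agenda.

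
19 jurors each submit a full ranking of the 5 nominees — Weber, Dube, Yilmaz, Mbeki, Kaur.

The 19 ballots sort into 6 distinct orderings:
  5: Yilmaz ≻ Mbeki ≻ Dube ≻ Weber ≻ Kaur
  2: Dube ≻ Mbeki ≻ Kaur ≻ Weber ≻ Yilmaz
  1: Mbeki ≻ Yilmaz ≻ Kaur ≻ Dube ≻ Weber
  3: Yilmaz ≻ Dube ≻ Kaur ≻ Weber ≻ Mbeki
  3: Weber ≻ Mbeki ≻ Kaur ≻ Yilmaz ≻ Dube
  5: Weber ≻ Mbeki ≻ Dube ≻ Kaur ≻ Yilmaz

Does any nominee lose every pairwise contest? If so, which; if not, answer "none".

none

Head-to-head results (19 jurors):
Weber vs Dube: Dube wins 11–8.
Weber vs Yilmaz: 2+3+5 = 10 for Weber, 9 for Yilmaz — Weber by 10–9.
Weber vs Mbeki: Weber is ranked higher on 3+3+5 = 11 ballots, Mbeki on 8. Weber wins 11–8.
Weber vs Kaur: Weber wins 13–6.
Dube–Yilmaz: Yilmaz 12–7.
Dube vs Mbeki: 2+3 = 5 for Dube, 14 for Mbeki — Mbeki by 14–5.
Dube vs Kaur: 5+2+3+5 = 15 for Dube, 4 for Kaur — Dube by 15–4.
Yilmaz vs Mbeki: Mbeki wins 11–8.
Yilmaz–Kaur: Kaur 10–9.
Mbeki vs Kaur: Mbeki, 16–3.
Every nominee wins at least one matchup (Weber beats Yilmaz; Dube beats Weber; Yilmaz beats Dube; Mbeki beats Dube; Kaur beats Yilmaz), so there is no Condorcet loser.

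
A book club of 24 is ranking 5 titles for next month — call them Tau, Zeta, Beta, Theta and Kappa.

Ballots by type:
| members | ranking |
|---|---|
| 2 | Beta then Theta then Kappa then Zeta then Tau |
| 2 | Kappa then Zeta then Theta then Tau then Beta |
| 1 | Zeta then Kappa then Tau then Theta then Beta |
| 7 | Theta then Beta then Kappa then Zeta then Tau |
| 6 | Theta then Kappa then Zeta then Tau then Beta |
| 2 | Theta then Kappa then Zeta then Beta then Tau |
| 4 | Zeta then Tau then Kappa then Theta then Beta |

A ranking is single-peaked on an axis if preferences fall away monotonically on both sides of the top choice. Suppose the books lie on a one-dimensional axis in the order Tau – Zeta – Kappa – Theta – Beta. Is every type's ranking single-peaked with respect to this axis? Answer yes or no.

Axis positions: Tau=1, Zeta=2, Kappa=3, Theta=4, Beta=5.
Type 1 (peak Beta at position 5): ranking walks positions 5-4-3-2-1, expanding outward from the peak — single-peaked.
Type 2 (peak Kappa at position 3): ranking walks positions 3-2-4-1-5, expanding outward from the peak — single-peaked.
Type 3 (peak Zeta at position 2): ranking walks positions 2-3-1-4-5, expanding outward from the peak — single-peaked.
Type 4 (peak Theta at position 4): ranking walks positions 4-5-3-2-1, expanding outward from the peak — single-peaked.
Type 5 (peak Theta at position 4): ranking walks positions 4-3-2-1-5, expanding outward from the peak — single-peaked.
Type 6 (peak Theta at position 4): ranking walks positions 4-3-2-5-1, expanding outward from the peak — single-peaked.
Type 7 (peak Zeta at position 2): ranking walks positions 2-1-3-4-5, expanding outward from the peak — single-peaked.
Every ranking is single-peaked on this axis.

yes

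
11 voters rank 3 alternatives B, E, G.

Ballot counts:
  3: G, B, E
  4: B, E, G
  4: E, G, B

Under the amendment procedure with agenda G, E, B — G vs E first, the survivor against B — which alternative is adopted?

B

Round 1: G vs E — 3–8, E advances.
Round 2: E vs B — 4–7, B advances.
B survives the agenda.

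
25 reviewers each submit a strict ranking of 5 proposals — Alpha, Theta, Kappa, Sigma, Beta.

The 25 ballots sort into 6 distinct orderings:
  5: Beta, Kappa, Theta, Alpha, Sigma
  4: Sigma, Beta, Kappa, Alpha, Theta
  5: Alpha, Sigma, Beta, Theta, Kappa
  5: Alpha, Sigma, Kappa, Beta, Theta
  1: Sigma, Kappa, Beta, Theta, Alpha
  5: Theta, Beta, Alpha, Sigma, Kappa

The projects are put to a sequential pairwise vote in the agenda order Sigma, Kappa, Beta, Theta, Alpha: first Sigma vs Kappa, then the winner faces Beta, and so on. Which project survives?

Round 1: Sigma vs Kappa — 20–5, Sigma advances.
Round 2: Sigma vs Beta — 15–10, Sigma advances.
Round 3: Sigma vs Theta — 15–10, Sigma advances.
Round 4: Sigma vs Alpha — 5–20, Alpha advances.
Alpha survives the agenda.

Alpha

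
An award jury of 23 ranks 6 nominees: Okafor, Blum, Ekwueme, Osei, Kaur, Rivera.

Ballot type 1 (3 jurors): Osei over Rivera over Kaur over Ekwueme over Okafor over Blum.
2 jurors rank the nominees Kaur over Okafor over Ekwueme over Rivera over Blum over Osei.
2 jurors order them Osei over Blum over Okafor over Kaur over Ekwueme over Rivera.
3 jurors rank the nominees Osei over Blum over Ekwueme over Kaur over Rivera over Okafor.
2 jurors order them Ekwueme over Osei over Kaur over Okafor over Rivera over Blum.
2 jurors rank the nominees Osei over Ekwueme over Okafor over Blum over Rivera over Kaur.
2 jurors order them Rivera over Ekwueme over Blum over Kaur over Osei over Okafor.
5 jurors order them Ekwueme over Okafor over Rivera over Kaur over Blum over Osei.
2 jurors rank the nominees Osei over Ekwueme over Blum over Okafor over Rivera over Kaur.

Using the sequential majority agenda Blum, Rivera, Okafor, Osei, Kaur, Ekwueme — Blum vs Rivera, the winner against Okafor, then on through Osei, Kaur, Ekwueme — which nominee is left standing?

Round 1: Blum vs Rivera — 9–14, Rivera advances.
Round 2: Rivera vs Okafor — 8–15, Okafor advances.
Round 3: Okafor vs Osei — 7–16, Osei advances.
Round 4: Osei vs Kaur — 14–9, Osei advances.
Round 5: Osei vs Ekwueme — 12–11, Osei advances.
The agenda winner is Osei.

Osei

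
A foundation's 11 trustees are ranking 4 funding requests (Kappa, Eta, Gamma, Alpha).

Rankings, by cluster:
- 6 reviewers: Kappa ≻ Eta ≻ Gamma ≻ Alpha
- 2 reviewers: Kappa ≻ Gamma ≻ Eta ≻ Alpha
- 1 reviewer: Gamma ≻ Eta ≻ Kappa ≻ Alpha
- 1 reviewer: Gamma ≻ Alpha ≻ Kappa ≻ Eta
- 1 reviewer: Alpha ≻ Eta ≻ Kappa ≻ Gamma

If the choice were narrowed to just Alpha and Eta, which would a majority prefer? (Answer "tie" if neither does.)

Ballots ranking Alpha above Eta: 1 + 1 = 2.
Ballots ranking Eta above Alpha: 11 − 2 = 9.
Eta wins the head-to-head 9–2.

Eta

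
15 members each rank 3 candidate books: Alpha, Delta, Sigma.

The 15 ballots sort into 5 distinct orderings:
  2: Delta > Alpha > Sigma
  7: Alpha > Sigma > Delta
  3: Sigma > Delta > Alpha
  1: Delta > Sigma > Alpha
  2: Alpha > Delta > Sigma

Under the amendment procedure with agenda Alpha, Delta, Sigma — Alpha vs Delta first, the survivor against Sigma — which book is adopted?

Round 1: Alpha vs Delta — 9–6, Alpha advances.
Round 2: Alpha vs Sigma — 11–4, Alpha advances.
Alpha survives the agenda.

Alpha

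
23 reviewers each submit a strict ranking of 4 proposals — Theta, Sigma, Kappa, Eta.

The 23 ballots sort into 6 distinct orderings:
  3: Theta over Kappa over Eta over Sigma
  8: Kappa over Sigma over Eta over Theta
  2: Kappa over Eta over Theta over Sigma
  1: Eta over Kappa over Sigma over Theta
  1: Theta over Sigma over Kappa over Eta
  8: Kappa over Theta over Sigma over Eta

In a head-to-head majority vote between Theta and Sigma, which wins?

Theta

Ballots ranking Theta above Sigma: 3 + 2 + 1 + 8 = 14.
Ballots ranking Sigma above Theta: 23 − 14 = 9.
Theta wins the head-to-head 14–9.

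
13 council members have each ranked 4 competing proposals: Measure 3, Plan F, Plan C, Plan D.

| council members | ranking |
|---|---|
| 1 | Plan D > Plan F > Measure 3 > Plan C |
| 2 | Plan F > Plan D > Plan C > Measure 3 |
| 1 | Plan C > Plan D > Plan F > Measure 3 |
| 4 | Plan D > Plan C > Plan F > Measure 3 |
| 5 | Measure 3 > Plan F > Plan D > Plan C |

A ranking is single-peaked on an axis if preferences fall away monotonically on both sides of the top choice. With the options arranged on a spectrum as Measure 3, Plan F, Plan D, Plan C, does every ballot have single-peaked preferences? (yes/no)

yes

Axis positions: Measure 3=1, Plan F=2, Plan D=3, Plan C=4.
Group 1 (peak Plan D at position 3): ranking walks positions 3-2-1-4, expanding outward from the peak — single-peaked.
Group 2 (peak Plan F at position 2): ranking walks positions 2-3-4-1, expanding outward from the peak — single-peaked.
Group 3 (peak Plan C at position 4): ranking walks positions 4-3-2-1, expanding outward from the peak — single-peaked.
Group 4 (peak Plan D at position 3): ranking walks positions 3-4-2-1, expanding outward from the peak — single-peaked.
Group 5 (peak Measure 3 at position 1): ranking walks positions 1-2-3-4, expanding outward from the peak — single-peaked.
Every ranking is single-peaked on this axis.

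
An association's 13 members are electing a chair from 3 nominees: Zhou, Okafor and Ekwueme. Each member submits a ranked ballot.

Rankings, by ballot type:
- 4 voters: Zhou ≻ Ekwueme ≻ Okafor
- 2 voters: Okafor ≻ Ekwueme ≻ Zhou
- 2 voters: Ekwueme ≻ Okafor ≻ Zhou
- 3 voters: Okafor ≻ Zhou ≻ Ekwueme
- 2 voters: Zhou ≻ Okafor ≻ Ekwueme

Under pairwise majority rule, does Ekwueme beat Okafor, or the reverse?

Okafor

Ballots ranking Ekwueme above Okafor: 4 + 2 = 6.
Ballots ranking Okafor above Ekwueme: 13 − 6 = 7.
Okafor wins the head-to-head 7–6.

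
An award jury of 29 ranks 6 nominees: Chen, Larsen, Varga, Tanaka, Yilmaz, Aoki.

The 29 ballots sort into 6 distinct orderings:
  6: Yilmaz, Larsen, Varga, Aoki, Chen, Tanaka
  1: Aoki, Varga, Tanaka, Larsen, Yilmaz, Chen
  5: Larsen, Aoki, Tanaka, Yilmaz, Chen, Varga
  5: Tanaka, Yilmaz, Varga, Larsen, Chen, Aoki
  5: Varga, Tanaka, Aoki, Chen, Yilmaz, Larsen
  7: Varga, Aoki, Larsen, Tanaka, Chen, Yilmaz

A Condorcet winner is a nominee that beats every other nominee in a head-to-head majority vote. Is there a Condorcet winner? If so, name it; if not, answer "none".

Check each pair by majority over 29 ballots:
Chen vs Larsen: Chen is ranked higher on 5 ballots, Larsen on 24. Larsen wins 24–5.
Chen vs Varga: Chen preferred on 5 ballots; Varga wins 24–5.
Chen vs Tanaka: Chen is ranked higher on 6 ballots, Tanaka on 23. Tanaka wins 23–6.
Chen vs Yilmaz: 12 to 17, Yilmaz.
Chen vs Aoki: 5 to 24, Aoki.
Larsen vs Varga: Larsen preferred on 6+5 = 11 ballots; Varga wins 18–11.
Larsen vs Tanaka: 6+5+7 = 18 for Larsen, 11 for Tanaka — Larsen by 18–11.
Larsen vs Yilmaz: Larsen preferred on 1+5+7 = 13 ballots; Yilmaz wins 16–13.
Larsen vs Aoki: Larsen is ranked higher on 6+5+5 = 16 ballots, Aoki on 13. Larsen wins 16–13.
Varga vs Tanaka: Varga preferred on 6+1+5+7 = 19 ballots; Varga wins 19–10.
Varga vs Yilmaz: 1+5+7 = 13 for Varga, 16 for Yilmaz — Yilmaz by 16–13.
Varga vs Aoki: 23 to 6, Varga.
Tanaka vs Yilmaz: Tanaka preferred on 1+5+5+5+7 = 23 ballots; Tanaka wins 23–6.
Tanaka vs Aoki: Tanaka preferred on 5+5 = 10 ballots; Aoki wins 19–10.
Yilmaz vs Aoki: Yilmaz preferred on 6+5 = 11 ballots; Aoki wins 18–11.
Each nominee drops at least one matchup (Chen loses to Larsen; Larsen loses to Varga; Varga loses to Yilmaz; Tanaka loses to Larsen; Yilmaz loses to Tanaka; Aoki loses to Larsen); the cycle Larsen > Tanaka > Yilmaz > Larsen rules out a Condorcet winner.

none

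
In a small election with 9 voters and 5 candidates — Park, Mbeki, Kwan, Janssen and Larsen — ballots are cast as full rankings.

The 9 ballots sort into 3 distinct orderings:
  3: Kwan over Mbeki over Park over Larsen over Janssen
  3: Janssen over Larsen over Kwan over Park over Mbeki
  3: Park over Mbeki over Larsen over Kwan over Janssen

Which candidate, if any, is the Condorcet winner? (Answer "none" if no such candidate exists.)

Check each pair by majority over 9 ballots:
Park vs Mbeki: Park wins 6–3.
Park–Kwan: Kwan 6–3.
Park vs Janssen: Park wins 6–3.
Park vs Larsen: Park wins 6–3.
Mbeki vs Kwan: Kwan, 6–3.
Mbeki–Janssen: Mbeki 6–3.
Mbeki vs Larsen: Mbeki, 6–3.
Kwan–Janssen: Kwan 6–3.
Kwan–Larsen: Larsen 6–3.
Janssen vs Larsen: Larsen, 6–3.
Every candidate loses at least once (Park loses to Kwan; Mbeki loses to Park; Kwan loses to Larsen; Janssen loses to Park; Larsen loses to Park). The majority relation contains the cycle Park beats Larsen beats Kwan beats Park, so there is no Condorcet winner.

none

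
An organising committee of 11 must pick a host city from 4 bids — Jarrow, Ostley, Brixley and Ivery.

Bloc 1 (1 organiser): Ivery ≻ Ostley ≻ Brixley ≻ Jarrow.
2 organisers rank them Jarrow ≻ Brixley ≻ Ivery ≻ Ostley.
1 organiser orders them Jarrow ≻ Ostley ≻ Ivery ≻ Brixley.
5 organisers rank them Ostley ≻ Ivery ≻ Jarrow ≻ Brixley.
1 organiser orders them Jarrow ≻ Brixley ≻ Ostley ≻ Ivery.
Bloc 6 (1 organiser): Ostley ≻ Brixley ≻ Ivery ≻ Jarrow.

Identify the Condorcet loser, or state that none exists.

Brixley

Pairwise majorities:
Jarrow vs Ostley: Jarrow is ranked higher on 2+1+1 = 4 ballots, Ostley on 7. Ostley wins 7–4.
Jarrow vs Brixley: Jarrow, 9–2.
Jarrow vs Ivery: 2+1+1 = 4 for Jarrow, 7 for Ivery — Ivery by 7–4.
Ostley–Brixley: Ostley 8–3.
Ostley vs Ivery: Ostley, 8–3.
Brixley vs Ivery: Brixley preferred on 2+1+1 = 4 ballots; Ivery wins 7–4.
Brixley loses to every other city — it is the Condorcet loser.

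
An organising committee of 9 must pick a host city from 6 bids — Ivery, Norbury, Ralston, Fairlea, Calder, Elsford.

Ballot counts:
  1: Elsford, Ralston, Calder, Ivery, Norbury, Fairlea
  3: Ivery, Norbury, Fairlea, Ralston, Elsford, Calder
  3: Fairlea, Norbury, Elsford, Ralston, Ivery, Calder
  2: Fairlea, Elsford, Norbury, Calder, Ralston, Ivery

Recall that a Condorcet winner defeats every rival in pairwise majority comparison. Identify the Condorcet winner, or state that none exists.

Check each pair by majority over 9 ballots:
Ivery vs Norbury: 4 to 5, Norbury.
Ivery vs Ralston: 3 to 6, Ralston.
Ivery vs Fairlea: 1+3 = 4 for Ivery, 5 for Fairlea — Fairlea by 5–4.
Ivery vs Calder: 3+3 = 6 for Ivery, 3 for Calder — Ivery by 6–3.
Ivery vs Elsford: Ivery preferred on 3 ballots; Elsford wins 6–3.
Norbury vs Ralston: Norbury is ranked higher on 3+3+2 = 8 ballots, Ralston on 1. Norbury wins 8–1.
Norbury vs Fairlea: Norbury preferred on 1+3 = 4 ballots; Fairlea wins 5–4.
Norbury vs Calder: 8 to 1, Norbury.
Norbury vs Elsford: Norbury is ranked higher on 3+3 = 6 ballots, Elsford on 3. Norbury wins 6–3.
Ralston vs Fairlea: 1 for Ralston, 8 for Fairlea — Fairlea by 8–1.
Ralston vs Calder: 7 to 2, Ralston.
Ralston vs Elsford: Ralston is ranked higher on 3 ballots, Elsford on 6. Elsford wins 6–3.
Fairlea vs Calder: 3+3+2 = 8 for Fairlea, 1 for Calder — Fairlea by 8–1.
Fairlea vs Elsford: 8 to 1, Fairlea.
Calder vs Elsford: Calder preferred on 0 ballots; Elsford wins 9–0.
Fairlea wins every pairwise contest, so Fairlea is the Condorcet winner.

Fairlea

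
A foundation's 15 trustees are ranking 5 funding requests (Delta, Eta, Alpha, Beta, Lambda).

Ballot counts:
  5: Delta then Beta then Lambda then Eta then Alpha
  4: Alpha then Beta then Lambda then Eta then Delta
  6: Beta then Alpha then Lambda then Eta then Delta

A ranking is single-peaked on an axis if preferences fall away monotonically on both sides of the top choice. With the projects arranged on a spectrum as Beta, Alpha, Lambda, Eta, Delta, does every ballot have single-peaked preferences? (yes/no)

no

Axis positions: Beta=1, Alpha=2, Lambda=3, Eta=4, Delta=5.
Ballot type 1: ranking walks positions 5-1-3-4-2; Beta is ranked above Eta even though Eta lies between Beta and the peak Delta on the axis — preferences dip and rise again. Not single-peaked.
Ballot type 2 (peak Alpha at position 2): ranking walks positions 2-1-3-4-5, expanding outward from the peak — single-peaked.
Ballot type 3 (peak Beta at position 1): ranking walks positions 1-2-3-4-5, expanding outward from the peak — single-peaked.
Ballot type 1 violates single-peakedness, so the profile is not single-peaked on this axis.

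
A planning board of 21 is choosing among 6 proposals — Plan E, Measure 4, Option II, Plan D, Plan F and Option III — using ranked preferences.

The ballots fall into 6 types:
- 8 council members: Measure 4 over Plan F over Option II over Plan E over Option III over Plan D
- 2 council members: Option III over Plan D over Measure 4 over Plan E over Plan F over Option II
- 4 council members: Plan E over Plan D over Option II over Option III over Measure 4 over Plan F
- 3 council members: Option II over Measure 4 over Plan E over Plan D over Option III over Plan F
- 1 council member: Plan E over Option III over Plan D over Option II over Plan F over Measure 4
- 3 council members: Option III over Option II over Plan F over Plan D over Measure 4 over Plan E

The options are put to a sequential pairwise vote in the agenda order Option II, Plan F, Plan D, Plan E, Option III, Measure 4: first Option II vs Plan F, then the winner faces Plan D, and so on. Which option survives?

Round 1: Option II vs Plan F — 11–10, Option II advances.
Round 2: Option II vs Plan D — 14–7, Option II advances.
Round 3: Option II vs Plan E — 14–7, Option II advances.
Round 4: Option II vs Option III — 15–6, Option II advances.
Round 5: Option II vs Measure 4 — 11–10, Option II advances.
Option II survives the agenda.

Option II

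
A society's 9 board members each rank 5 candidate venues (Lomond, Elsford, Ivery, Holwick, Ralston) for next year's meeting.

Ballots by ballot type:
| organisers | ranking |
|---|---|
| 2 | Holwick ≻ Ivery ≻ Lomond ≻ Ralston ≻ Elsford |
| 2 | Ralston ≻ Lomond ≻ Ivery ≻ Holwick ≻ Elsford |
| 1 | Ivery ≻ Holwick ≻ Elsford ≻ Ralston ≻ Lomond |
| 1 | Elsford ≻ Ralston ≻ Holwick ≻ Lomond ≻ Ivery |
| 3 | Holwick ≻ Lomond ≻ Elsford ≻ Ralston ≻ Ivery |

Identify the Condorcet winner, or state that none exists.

Holwick

Pairwise majorities:
Lomond vs Elsford: Lomond, 7–2.
Lomond vs Ivery: Lomond, 6–3.
Lomond–Holwick: Holwick 7–2.
Lomond vs Ralston: Lomond, 5–4.
Elsford vs Ivery: Ivery, 5–4.
Elsford–Holwick: Holwick 8–1.
Elsford vs Ralston: Elsford, 5–4.
Ivery vs Holwick: Holwick, 6–3.
Ivery–Ralston: Ralston 6–3.
Holwick vs Ralston: Holwick wins 6–3.
Holwick defeats every rival head-to-head and is the Condorcet winner.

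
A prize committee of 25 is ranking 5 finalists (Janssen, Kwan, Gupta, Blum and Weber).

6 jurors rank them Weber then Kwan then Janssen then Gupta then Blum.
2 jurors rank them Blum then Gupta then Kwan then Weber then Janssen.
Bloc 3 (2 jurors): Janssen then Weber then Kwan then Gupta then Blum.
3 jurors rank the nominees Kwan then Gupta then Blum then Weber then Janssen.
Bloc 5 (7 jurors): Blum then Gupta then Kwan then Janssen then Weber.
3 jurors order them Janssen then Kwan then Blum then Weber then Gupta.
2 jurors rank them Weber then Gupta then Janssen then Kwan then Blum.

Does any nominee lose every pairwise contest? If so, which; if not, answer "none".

Pairwise majorities:
Janssen vs Kwan: Janssen is ranked higher on 2+3+2 = 7 ballots, Kwan on 18. Kwan wins 18–7.
Janssen vs Gupta: Gupta wins 14–11.
Janssen vs Blum: 6+2+3+2 = 13 for Janssen, 12 for Blum — Janssen by 13–12.
Janssen vs Weber: Janssen is ranked higher on 2+7+3 = 12 ballots, Weber on 13. Weber wins 13–12.
Kwan vs Gupta: 6+2+3+3 = 14 for Kwan, 11 for Gupta — Kwan by 14–11.
Kwan–Blum: Kwan 16–9.
Kwan vs Weber: Kwan preferred on 2+3+7+3 = 15 ballots; Kwan wins 15–10.
Gupta vs Blum: 13 to 12, Gupta.
Gupta vs Weber: Gupta is ranked higher on 2+3+7 = 12 ballots, Weber on 13. Weber wins 13–12.
Blum vs Weber: 15 to 10, Blum.
Each nominee has at least one pairwise win (Janssen beats Blum; Kwan beats Janssen; Gupta beats Janssen; Blum beats Weber; Weber beats Janssen) — no Condorcet loser.

none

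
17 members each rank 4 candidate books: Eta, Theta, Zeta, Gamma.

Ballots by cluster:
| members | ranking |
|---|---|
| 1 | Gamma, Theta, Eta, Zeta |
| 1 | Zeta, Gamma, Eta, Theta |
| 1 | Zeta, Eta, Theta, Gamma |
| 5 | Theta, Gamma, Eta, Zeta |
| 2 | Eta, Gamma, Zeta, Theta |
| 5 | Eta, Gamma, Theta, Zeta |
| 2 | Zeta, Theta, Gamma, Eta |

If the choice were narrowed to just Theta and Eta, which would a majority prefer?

Ballots ranking Theta above Eta: 1 + 5 + 2 = 8.
Ballots ranking Eta above Theta: 17 − 8 = 9.
Eta wins the head-to-head 9–8.

Eta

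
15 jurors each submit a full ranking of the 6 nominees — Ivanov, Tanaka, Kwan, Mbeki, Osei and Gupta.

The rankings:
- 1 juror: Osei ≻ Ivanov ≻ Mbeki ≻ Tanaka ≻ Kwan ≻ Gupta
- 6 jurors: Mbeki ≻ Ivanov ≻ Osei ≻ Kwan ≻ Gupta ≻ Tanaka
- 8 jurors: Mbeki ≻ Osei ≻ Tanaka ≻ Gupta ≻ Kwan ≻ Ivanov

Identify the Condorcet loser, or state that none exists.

Ivanov

Pairwise majorities:
Ivanov–Tanaka: Tanaka 8–7.
Ivanov vs Kwan: Kwan, 8–7.
Ivanov vs Mbeki: Mbeki, 14–1.
Ivanov vs Osei: Osei wins 9–6.
Ivanov vs Gupta: Gupta, 8–7.
Tanaka vs Kwan: Tanaka preferred on 1+8 = 9 ballots; Tanaka wins 9–6.
Tanaka vs Mbeki: Mbeki, 15–0.
Tanaka–Osei: Osei 15–0.
Tanaka vs Gupta: Tanaka wins 9–6.
Kwan vs Mbeki: Kwan preferred on 0 ballots; Mbeki wins 15–0.
Kwan vs Osei: 0 for Kwan, 15 for Osei — Osei by 15–0.
Kwan vs Gupta: 7 to 8, Gupta.
Mbeki vs Osei: 6+8 = 14 for Mbeki, 1 for Osei — Mbeki by 14–1.
Mbeki vs Gupta: Mbeki wins 15–0.
Osei–Gupta: Osei 15–0.
Ivanov is beaten in every head-to-head and is the Condorcet loser.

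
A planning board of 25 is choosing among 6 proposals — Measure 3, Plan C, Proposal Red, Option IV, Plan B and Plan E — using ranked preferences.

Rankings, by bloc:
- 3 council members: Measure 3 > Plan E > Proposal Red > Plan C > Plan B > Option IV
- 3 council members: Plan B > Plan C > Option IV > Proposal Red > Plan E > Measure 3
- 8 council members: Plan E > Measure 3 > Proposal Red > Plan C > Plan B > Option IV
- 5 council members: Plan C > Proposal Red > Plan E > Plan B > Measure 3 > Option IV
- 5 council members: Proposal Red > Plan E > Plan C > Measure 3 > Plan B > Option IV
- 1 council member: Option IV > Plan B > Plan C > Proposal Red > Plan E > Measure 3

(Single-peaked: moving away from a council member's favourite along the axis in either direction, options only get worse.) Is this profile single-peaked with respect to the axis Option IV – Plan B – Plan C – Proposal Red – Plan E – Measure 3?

yes

Axis positions: Option IV=1, Plan B=2, Plan C=3, Proposal Red=4, Plan E=5, Measure 3=6.
Bloc 1 (peak Measure 3 at position 6): ranking walks positions 6-5-4-3-2-1, expanding outward from the peak — single-peaked.
Bloc 2 (peak Plan B at position 2): ranking walks positions 2-3-1-4-5-6, expanding outward from the peak — single-peaked.
Bloc 3 (peak Plan E at position 5): ranking walks positions 5-6-4-3-2-1, expanding outward from the peak — single-peaked.
Bloc 4 (peak Plan C at position 3): ranking walks positions 3-4-5-2-6-1, expanding outward from the peak — single-peaked.
Bloc 5 (peak Proposal Red at position 4): ranking walks positions 4-5-3-6-2-1, expanding outward from the peak — single-peaked.
Bloc 6 (peak Option IV at position 1): ranking walks positions 1-2-3-4-5-6, expanding outward from the peak — single-peaked.
Every ranking is single-peaked on this axis.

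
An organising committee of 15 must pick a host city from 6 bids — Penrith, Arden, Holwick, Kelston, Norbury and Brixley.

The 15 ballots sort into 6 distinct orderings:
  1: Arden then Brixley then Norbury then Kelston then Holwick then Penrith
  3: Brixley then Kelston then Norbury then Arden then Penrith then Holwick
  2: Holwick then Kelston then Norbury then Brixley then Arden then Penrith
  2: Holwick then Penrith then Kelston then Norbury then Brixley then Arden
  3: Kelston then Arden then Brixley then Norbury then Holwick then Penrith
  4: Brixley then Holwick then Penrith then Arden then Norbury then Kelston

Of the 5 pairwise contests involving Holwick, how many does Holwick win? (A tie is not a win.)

4

Holwick against each rival (15 organisers):
Holwick vs Penrith: 1+2+2+3+4 = 12 for Holwick, 3 for Penrith — Holwick by 12–3.
Holwick vs Arden: Holwick preferred on 2+2+4 = 8 ballots; Holwick wins 8–7.
Holwick vs Kelston: 2+2+4 = 8 for Holwick, 7 for Kelston — Holwick by 8–7.
Holwick vs Norbury: Holwick preferred on 2+2+4 = 8 ballots; Holwick wins 8–7.
Holwick–Brixley: Brixley 11–4.
Holwick beats Penrith, Arden, Kelston, Norbury; loses to Brixley — 4 pairwise wins.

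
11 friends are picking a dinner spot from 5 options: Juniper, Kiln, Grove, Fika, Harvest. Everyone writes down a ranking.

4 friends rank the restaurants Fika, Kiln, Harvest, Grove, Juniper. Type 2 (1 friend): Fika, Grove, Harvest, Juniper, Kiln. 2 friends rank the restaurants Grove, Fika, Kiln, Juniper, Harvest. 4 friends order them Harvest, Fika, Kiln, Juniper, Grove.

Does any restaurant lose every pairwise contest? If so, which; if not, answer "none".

Pairwise majorities:
Juniper vs Kiln: Kiln wins 10–1.
Juniper vs Grove: 4 for Juniper, 7 for Grove — Grove by 7–4.
Juniper vs Fika: Juniper preferred on 0 ballots; Fika wins 11–0.
Juniper vs Harvest: 2 to 9, Harvest.
Kiln vs Grove: 8 to 3, Kiln.
Kiln vs Fika: Kiln preferred on 0 ballots; Fika wins 11–0.
Kiln vs Harvest: 4+2 = 6 for Kiln, 5 for Harvest — Kiln by 6–5.
Grove vs Fika: Fika, 9–2.
Grove vs Harvest: Grove preferred on 1+2 = 3 ballots; Harvest wins 8–3.
Fika–Harvest: Fika 7–4.
Only Juniper has no wins; Juniper is the Condorcet loser.

Juniper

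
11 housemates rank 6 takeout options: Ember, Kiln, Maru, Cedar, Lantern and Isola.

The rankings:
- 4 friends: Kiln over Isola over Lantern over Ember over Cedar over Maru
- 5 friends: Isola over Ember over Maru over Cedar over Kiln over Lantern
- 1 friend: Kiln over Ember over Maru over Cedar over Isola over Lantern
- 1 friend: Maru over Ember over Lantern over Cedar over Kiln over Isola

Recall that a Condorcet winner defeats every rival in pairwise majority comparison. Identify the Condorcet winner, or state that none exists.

Head-to-head results (11 friends):
Ember vs Kiln: Ember is ranked higher on 5+1 = 6 ballots, Kiln on 5. Ember wins 6–5.
Ember vs Maru: Ember is ranked higher on 4+5+1 = 10 ballots, Maru on 1. Ember wins 10–1.
Ember vs Cedar: Ember preferred on 4+5+1+1 = 11 ballots; Ember wins 11–0.
Ember vs Lantern: 7 to 4, Ember.
Ember vs Isola: 1+1 = 2 for Ember, 9 for Isola — Isola by 9–2.
Kiln vs Maru: 5 to 6, Maru.
Kiln vs Cedar: Kiln preferred on 4+1 = 5 ballots; Cedar wins 6–5.
Kiln vs Lantern: Kiln is ranked higher on 4+5+1 = 10 ballots, Lantern on 1. Kiln wins 10–1.
Kiln vs Isola: Kiln preferred on 4+1+1 = 6 ballots; Kiln wins 6–5.
Maru vs Cedar: 7 to 4, Maru.
Maru vs Lantern: Maru is ranked higher on 5+1+1 = 7 ballots, Lantern on 4. Maru wins 7–4.
Maru vs Isola: 1+1 = 2 for Maru, 9 for Isola — Isola by 9–2.
Cedar vs Lantern: 6 to 5, Cedar.
Cedar vs Isola: Cedar is ranked higher on 1+1 = 2 ballots, Isola on 9. Isola wins 9–2.
Lantern vs Isola: Lantern is ranked higher on 1 ballot, Isola on 10. Isola wins 10–1.
Each restaurant drops at least one matchup (Ember loses to Isola; Kiln loses to Ember; Maru loses to Ember; Cedar loses to Ember; Lantern loses to Ember; Isola loses to Kiln); the cycle Ember → Kiln → Isola → Ember rules out a Condorcet winner.

none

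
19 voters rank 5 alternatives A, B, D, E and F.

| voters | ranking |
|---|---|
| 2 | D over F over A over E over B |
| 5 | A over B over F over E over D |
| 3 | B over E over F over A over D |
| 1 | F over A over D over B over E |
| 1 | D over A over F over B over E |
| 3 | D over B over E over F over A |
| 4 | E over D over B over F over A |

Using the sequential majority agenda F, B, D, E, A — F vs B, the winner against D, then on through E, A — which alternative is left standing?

Round 1: F vs B — 4–15, B advances.
Round 2: B vs D — 8–11, D advances.
Round 3: D vs E — 7–12, E advances.
Round 4: E vs A — 10–9, E advances.
The agenda winner is E.

E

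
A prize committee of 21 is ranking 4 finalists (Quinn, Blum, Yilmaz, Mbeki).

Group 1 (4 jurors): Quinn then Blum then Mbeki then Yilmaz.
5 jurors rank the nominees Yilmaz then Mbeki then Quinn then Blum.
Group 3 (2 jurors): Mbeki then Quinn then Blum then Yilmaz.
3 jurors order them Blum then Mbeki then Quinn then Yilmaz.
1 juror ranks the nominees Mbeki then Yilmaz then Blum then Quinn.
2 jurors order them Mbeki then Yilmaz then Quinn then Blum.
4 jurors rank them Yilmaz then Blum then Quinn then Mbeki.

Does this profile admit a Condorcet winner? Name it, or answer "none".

Check each pair by majority over 21 ballots:
Quinn vs Blum: Quinn wins 13–8.
Quinn–Yilmaz: Yilmaz 12–9.
Quinn vs Mbeki: Mbeki, 13–8.
Blum vs Yilmaz: Yilmaz, 12–9.
Blum vs Mbeki: Blum wins 11–10.
Yilmaz vs Mbeki: Mbeki, 12–9.
No nominee is unbeaten: Quinn loses to Yilmaz; Blum loses to Quinn; Yilmaz loses to Mbeki; Mbeki loses to Blum. In particular Quinn → Blum → Mbeki → Quinn is a majority cycle — no Condorcet winner exists.

none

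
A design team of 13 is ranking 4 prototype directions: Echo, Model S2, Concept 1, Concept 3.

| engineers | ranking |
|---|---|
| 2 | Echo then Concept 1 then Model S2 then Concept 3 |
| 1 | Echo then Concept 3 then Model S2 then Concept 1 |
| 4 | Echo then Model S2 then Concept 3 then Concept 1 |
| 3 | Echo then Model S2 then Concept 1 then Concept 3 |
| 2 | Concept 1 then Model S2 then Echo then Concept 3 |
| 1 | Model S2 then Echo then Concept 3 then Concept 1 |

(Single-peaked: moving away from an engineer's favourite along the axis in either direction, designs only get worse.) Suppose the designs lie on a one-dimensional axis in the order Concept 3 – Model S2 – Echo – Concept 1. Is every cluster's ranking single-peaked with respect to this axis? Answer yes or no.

Axis positions: Concept 3=1, Model S2=2, Echo=3, Concept 1=4.
Cluster 1 (peak Echo at position 3): ranking walks positions 3-4-2-1, expanding outward from the peak — single-peaked.
Cluster 2: ranking walks positions 3-1-2-4; Concept 3 is ranked above Model S2 even though Model S2 lies between Concept 3 and the peak Echo on the axis — preferences dip and rise again. Not single-peaked.
Cluster 3 (peak Echo at position 3): ranking walks positions 3-2-1-4, expanding outward from the peak — single-peaked.
Cluster 4 (peak Echo at position 3): ranking walks positions 3-2-4-1, expanding outward from the peak — single-peaked.
Cluster 5: ranking walks positions 4-2-3-1; Model S2 is ranked above Echo even though Echo lies between Model S2 and the peak Concept 1 on the axis — preferences dip and rise again. Not single-peaked.
Cluster 6 (peak Model S2 at position 2): ranking walks positions 2-3-1-4, expanding outward from the peak — single-peaked.
Cluster 2 violates single-peakedness, so the profile is not single-peaked on this axis.

no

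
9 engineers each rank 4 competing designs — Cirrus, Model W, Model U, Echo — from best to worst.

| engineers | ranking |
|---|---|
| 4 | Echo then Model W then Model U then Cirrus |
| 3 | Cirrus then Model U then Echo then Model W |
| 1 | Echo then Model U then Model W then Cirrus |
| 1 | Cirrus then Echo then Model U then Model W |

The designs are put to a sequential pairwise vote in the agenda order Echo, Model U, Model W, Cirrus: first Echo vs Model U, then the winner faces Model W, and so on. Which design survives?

Round 1: Echo vs Model U — 6–3, Echo advances.
Round 2: Echo vs Model W — 9–0, Echo advances.
Round 3: Echo vs Cirrus — 5–4, Echo advances.
Echo survives the agenda.

Echo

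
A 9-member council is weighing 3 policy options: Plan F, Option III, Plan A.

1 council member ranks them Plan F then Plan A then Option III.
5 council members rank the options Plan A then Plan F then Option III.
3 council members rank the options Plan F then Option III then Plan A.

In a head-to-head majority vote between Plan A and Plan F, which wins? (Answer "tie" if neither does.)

Ballots ranking Plan A above Plan F: 5.
Ballots ranking Plan F above Plan A: 9 − 5 = 4.
Plan A wins the head-to-head 5–4.

Plan A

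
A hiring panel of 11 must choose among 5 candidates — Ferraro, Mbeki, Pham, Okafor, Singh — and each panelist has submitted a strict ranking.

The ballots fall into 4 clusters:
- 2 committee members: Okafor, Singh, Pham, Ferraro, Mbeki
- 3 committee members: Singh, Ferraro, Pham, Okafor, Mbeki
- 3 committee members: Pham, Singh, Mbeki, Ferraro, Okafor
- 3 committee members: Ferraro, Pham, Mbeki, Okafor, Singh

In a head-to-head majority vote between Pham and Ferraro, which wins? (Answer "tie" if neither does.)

Ballots ranking Pham above Ferraro: 2 + 3 = 5.
Ballots ranking Ferraro above Pham: 11 − 5 = 6.
Ferraro wins the head-to-head 6–5.

Ferraro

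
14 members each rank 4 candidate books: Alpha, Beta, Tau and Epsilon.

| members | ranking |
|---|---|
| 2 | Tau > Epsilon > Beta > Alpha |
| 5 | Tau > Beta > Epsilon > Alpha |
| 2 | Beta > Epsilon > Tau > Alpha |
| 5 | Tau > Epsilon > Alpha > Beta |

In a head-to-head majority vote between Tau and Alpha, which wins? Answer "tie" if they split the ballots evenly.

Ballots ranking Tau above Alpha: 2 + 5 + 2 + 5 = 14.
Ballots ranking Alpha above Tau: 14 − 14 = 0.
Tau wins the head-to-head 14–0.

Tau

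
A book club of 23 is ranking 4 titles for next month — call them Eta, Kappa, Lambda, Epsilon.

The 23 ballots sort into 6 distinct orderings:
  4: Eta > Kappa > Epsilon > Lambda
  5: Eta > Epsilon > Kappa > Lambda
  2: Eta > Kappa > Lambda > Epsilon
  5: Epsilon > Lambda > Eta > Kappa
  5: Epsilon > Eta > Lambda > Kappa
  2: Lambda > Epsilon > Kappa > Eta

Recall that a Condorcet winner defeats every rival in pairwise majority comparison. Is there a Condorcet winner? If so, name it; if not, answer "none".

Epsilon

Pairwise majorities:
Eta vs Kappa: Eta, 21–2.
Eta vs Lambda: Eta is ranked higher on 4+5+2+5 = 16 ballots, Lambda on 7. Eta wins 16–7.
Eta vs Epsilon: 4+5+2 = 11 for Eta, 12 for Epsilon — Epsilon by 12–11.
Kappa vs Lambda: Kappa preferred on 4+5+2 = 11 ballots; Lambda wins 12–11.
Kappa vs Epsilon: Kappa is ranked higher on 4+2 = 6 ballots, Epsilon on 17. Epsilon wins 17–6.
Lambda vs Epsilon: Epsilon wins 19–4.
Epsilon wins every pairwise contest, so Epsilon is the Condorcet winner.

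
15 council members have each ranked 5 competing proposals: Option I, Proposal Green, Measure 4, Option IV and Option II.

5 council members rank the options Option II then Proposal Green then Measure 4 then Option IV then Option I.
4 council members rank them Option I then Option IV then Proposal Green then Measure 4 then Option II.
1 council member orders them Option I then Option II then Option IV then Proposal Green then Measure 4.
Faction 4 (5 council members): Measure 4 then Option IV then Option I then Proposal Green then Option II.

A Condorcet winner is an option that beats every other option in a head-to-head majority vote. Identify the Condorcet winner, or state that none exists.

Check each pair by majority over 15 ballots:
Option I vs Proposal Green: Option I wins 10–5.
Option I vs Measure 4: Measure 4, 10–5.
Option I vs Option IV: Option IV wins 10–5.
Option I vs Option II: Option I, 10–5.
Proposal Green vs Measure 4: Proposal Green, 10–5.
Proposal Green vs Option IV: 5 to 10, Option IV.
Proposal Green vs Option II: Proposal Green is ranked higher on 4+5 = 9 ballots, Option II on 6. Proposal Green wins 9–6.
Measure 4 vs Option IV: Measure 4, 10–5.
Measure 4 vs Option II: 4+5 = 9 for Measure 4, 6 for Option II — Measure 4 by 9–6.
Option IV vs Option II: Option IV, 9–6.
No option is unbeaten: Option I loses to Measure 4; Proposal Green loses to Option I; Measure 4 loses to Proposal Green; Option IV loses to Measure 4; Option II loses to Option I. In particular Option I > Proposal Green > Measure 4 > Option I is a majority cycle — no Condorcet winner exists.

none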